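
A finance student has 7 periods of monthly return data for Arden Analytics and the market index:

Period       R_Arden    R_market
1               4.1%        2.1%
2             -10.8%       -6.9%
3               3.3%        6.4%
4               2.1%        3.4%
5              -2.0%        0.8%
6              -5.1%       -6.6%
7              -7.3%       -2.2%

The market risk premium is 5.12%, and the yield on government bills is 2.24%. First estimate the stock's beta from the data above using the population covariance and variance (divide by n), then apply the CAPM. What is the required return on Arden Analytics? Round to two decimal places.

7.38%

Mean R_i = (4.1 − 10.8 + 3.3 + 2.1 − 2.0 − 5.1 − 7.3) / 7 = -2.2429%
Mean R_m = (2.1 − 6.9 + 6.4 + 3.4 + 0.8 − 6.6 − 2.2) / 7 = -0.4286%
Σ(R_i − R̄_i)(R_m − R̄_m) = 152.7814  ⇒  Cov = 152.7814 / 7 = 21.8259
Σ(R_m − R̄_m)² = 152.2943  ⇒  Var(R_m) = 152.2943 / 7 = 21.7563
β = Cov / Var(R_m) = 21.8259 / 21.7563 = 1.0032
E(R) = R_f + β × MRP = 2.24% + 1.0032 × 5.12% = 7.38%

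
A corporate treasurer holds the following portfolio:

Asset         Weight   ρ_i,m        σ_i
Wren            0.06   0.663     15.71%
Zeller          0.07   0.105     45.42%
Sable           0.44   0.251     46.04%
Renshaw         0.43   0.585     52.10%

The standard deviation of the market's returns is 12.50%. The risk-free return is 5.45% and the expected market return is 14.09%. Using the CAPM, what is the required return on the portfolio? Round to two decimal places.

β_Wren = 0.663 × 15.71% / 12.50% = 0.8333
β_Zeller = 0.105 × 45.42% / 12.50% = 0.3815
β_Sable = 0.251 × 46.04% / 12.50% = 0.9245
β_Renshaw = 0.585 × 52.10% / 12.50% = 2.4383
β_P = Σ w_i β_i = 0.06×0.8333 + 0.07×0.3815 + 0.44×0.9245 + 0.43×2.4383 = 1.5320
MRP = 14.09% − 5.45% = 8.64%
E(R_P) = R_f + β_P × MRP = 5.45% + 1.5320 × 8.64% = 18.69%

18.69%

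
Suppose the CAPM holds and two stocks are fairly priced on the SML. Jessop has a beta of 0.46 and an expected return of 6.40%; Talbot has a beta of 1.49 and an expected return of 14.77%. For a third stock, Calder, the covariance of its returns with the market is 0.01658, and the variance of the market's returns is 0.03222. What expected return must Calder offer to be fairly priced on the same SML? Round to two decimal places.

6.84%

MRP = (14.77% − 6.40%) / (1.49 − 0.46) = 8.1262%
R_f = 6.40% − 0.46 × 8.1262% = 2.6619%
β_Calder = Cov / Var(R_m) = 0.01658 / 0.03222 = 0.5146
E(R_Calder) = R_f + β × MRP = 2.6619% + 0.5146 × 8.1262% = 6.84%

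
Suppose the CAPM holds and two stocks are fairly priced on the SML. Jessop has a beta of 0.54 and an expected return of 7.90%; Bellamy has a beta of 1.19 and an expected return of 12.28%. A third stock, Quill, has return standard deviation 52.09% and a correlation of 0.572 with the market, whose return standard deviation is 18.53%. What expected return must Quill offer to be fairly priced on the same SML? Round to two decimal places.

MRP = (12.28% − 7.90%) / (1.19 − 0.54) = 6.7385%
R_f = 7.90% − 0.54 × 6.7385% = 4.2612%
β_Quill = ρ·σ_i/σ_m = 0.572 × 52.09 / 18.53 = 1.6080
E(R_Quill) = R_f + β × MRP = 4.2612% + 1.6080 × 6.7385% = 15.10%

15.10%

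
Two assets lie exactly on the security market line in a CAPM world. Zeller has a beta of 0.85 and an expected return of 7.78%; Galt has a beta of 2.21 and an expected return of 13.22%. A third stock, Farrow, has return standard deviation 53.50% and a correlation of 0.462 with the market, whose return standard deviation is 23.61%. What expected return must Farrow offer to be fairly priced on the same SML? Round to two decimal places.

MRP = (13.22% − 7.78%) / (2.21 − 0.85) = 4.0000%
R_f = 7.78% − 0.85 × 4.0000% = 4.3800%
β_Farrow = ρ·σ_i/σ_m = 0.462 × 53.50 / 23.61 = 1.0469
E(R_Farrow) = R_f + β × MRP = 4.3800% + 1.0469 × 4.0000% = 8.57%

8.57%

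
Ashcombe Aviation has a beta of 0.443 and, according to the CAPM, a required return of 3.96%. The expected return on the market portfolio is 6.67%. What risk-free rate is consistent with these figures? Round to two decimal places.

1.80%

E(R) = R_f + β(E(R_m) − R_f) = R_f(1 − β) + β·E(R_m)
3.96% = R_f × (1 − 0.443) + 0.443 × 6.67%
3.96% = R_f × 0.557 + 2.95481%
R_f = (3.96% − 2.95481%) / 0.557 = 1.80%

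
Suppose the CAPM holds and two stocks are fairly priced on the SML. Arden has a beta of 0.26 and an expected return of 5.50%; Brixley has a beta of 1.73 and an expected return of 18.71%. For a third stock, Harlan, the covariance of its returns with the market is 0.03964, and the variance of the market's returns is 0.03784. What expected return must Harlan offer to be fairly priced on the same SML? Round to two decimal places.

MRP = (18.71% − 5.50%) / (1.73 − 0.26) = 8.9864%
R_f = 5.50% − 0.26 × 8.9864% = 3.1635%
β_Harlan = Cov / Var(R_m) = 0.03964 / 0.03784 = 1.0476
E(R_Harlan) = R_f + β × MRP = 3.1635% + 1.0476 × 8.9864% = 12.58%

12.58%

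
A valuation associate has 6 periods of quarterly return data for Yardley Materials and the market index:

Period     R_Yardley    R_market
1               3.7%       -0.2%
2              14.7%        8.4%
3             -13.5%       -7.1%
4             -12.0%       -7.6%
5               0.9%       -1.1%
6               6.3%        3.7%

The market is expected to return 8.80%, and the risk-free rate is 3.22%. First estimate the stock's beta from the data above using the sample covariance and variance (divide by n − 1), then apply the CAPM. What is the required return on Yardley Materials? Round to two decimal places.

12.92%

Mean R_i = (3.7 + 14.7 − 13.5 − 12.0 + 0.9 + 6.3) / 6 = 0.0167%
Mean R_m = (-0.2 + 8.4 − 7.1 − 7.6 − 1.1 + 3.7) / 6 = -0.6500%
Σ(R_i − R̄_i)(R_m − R̄_m) = 332.1750  ⇒  Cov = 332.1750 / 5 = 66.4350
Σ(R_m − R̄_m)² = 191.1350  ⇒  Var(R_m) = 191.1350 / 5 = 38.2270
β = Cov / Var(R_m) = 66.4350 / 38.2270 = 1.7379
MRP = 8.80% − 3.22% = 5.58%
E(R) = R_f + β × MRP = 3.22% + 1.7379 × 5.58% = 12.92%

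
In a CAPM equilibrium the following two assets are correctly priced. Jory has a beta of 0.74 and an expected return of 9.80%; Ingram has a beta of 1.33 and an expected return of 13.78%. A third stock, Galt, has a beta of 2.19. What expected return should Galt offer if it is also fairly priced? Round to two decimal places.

MRP (SML slope) = (13.78% − 9.80%) / (1.33 − 0.74) = 3.98% / 0.59 = 6.7458%
R_f (intercept) = 9.80% − 0.74 × 6.7458% = 4.8081%
E(R_Galt) = R_f + β × MRP = 4.8081% + 2.19 × 6.7458% = 19.58%

19.58%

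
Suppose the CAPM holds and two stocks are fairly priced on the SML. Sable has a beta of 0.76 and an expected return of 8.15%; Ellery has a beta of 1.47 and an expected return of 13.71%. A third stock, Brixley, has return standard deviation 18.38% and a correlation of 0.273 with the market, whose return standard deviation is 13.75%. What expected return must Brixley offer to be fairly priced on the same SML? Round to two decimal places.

MRP = (13.71% − 8.15%) / (1.47 − 0.76) = 7.8310%
R_f = 8.15% − 0.76 × 7.8310% = 2.1984%
β_Brixley = ρ·σ_i/σ_m = 0.273 × 18.38 / 13.75 = 0.3649
E(R_Brixley) = R_f + β × MRP = 2.1984% + 0.3649 × 7.8310% = 5.06%

5.06%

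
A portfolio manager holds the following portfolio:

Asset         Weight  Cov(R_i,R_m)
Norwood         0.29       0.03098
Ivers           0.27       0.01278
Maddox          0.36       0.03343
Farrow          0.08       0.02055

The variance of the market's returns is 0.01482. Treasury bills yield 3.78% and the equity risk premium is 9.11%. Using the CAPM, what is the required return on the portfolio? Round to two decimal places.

β_Norwood = 0.03098 / 0.01482 = 2.0904
β_Ivers = 0.01278 / 0.01482 = 0.8623
β_Maddox = 0.03343 / 0.01482 = 2.2557
β_Farrow = 0.02055 / 0.01482 = 1.3866
β_P = Σ w_i β_i = 0.29×2.0904 + 0.27×0.8623 + 0.36×2.2557 + 0.08×1.3866 = 1.7620
E(R_P) = R_f + β_P × MRP = 3.78% + 1.7620 × 9.11% = 19.83%

19.83%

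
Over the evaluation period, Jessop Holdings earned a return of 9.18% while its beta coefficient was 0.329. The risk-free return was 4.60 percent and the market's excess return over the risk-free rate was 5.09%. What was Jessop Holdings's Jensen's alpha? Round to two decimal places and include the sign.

+2.91%

CAPM benchmark = R_f + β(R_m − R_f) = 4.60% + 0.329 × 5.09% = 6.27461%
α = actual − benchmark = 9.18% − 6.27461% = +2.91%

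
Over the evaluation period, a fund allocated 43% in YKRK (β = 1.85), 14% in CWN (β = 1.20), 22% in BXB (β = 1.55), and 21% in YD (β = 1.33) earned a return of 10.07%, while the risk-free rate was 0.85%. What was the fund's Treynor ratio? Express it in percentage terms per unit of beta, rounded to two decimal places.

5.82%

β_P = 0.43×1.85 + 0.14×1.20 + 0.22×1.55 + 0.21×1.33 = 1.5838
Treynor = (R_P − R_f) / β_P = (10.07% − 0.85%) / 1.5838 = 9.22% / 1.5838 = 5.82%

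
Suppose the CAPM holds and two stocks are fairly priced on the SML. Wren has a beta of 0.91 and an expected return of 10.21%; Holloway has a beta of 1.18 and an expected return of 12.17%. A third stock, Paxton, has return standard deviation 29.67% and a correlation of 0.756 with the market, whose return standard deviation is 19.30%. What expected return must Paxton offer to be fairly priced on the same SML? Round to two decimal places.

MRP = (12.17% − 10.21%) / (1.18 − 0.91) = 7.2593%
R_f = 10.21% − 0.91 × 7.2593% = 3.6040%
β_Paxton = ρ·σ_i/σ_m = 0.756 × 29.67 / 19.30 = 1.1622
E(R_Paxton) = R_f + β × MRP = 3.6040% + 1.1622 × 7.2593% = 12.04%

12.04%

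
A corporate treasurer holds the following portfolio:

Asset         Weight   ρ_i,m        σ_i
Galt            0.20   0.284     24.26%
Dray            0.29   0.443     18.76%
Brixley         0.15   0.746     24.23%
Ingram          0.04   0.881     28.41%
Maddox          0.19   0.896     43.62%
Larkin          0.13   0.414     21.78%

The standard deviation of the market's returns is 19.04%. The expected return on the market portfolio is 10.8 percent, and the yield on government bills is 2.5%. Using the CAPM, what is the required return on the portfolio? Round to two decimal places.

β_Galt = 0.284 × 24.26% / 19.04% = 0.3619
β_Dray = 0.443 × 18.76% / 19.04% = 0.4365
β_Brixley = 0.746 × 24.23% / 19.04% = 0.9493
β_Ingram = 0.881 × 28.41% / 19.04% = 1.3146
β_Maddox = 0.896 × 43.62% / 19.04% = 2.0527
β_Larkin = 0.414 × 21.78% / 19.04% = 0.4736
β_P = Σ w_i β_i = 0.20×0.3619 + 0.29×0.4365 + 0.15×0.9493 + 0.04×1.3146 + 0.19×2.0527 + 0.13×0.4736 = 0.8455
MRP = 10.8% − 2.5% = 8.30%
E(R_P) = R_f + β_P × MRP = 2.5% + 0.8455 × 8.3% = 9.52%

9.52%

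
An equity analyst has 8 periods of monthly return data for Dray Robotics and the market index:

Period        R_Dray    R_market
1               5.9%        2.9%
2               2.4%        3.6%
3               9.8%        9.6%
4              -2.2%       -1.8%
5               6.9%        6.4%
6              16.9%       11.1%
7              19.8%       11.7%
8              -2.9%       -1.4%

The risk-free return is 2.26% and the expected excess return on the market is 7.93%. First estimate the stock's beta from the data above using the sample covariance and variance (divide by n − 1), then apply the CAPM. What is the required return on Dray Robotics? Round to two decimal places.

14.00%

Mean R_i = (5.9 + 2.4 + 9.8 − 2.2 + 6.9 + 16.9 + 19.8 − 2.9) / 8 = 7.0750%
Mean R_m = (2.9 + 3.6 + 9.6 − 1.8 + 6.4 + 11.1 + 11.7 − 1.4) / 8 = 5.2625%
Σ(R_i − R̄_i)(R_m − R̄_m) = 293.4025  ⇒  Cov = 293.4025 / 7 = 41.9146
Σ(R_m − R̄_m)² = 198.2388  ⇒  Var(R_m) = 198.2388 / 7 = 28.3198
β = Cov / Var(R_m) = 41.9146 / 28.3198 = 1.4800
E(R) = R_f + β × MRP = 2.26% + 1.4800 × 7.93% = 14.00%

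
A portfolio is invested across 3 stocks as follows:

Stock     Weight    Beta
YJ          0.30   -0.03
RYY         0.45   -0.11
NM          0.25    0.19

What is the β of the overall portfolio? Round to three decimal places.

β_P = Σ w_i β_i = 0.30×-0.03 + 0.45×-0.11 + 0.25×0.19 = -0.0110

-0.011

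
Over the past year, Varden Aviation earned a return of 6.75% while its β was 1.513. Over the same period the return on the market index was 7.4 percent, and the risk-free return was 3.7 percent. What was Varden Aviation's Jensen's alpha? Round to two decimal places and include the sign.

Market excess return = 7.4% − 3.7% = 3.70%
CAPM benchmark = R_f + β(R_m − R_f) = 3.7% + 1.513 × 3.7% = 9.2981%
α = actual − benchmark = 6.75% − 9.2981% = -2.55%

-2.55%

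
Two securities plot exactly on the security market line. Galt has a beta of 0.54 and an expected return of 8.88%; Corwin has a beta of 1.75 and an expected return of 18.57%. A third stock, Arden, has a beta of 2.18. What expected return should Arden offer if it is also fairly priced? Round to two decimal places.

MRP (SML slope) = (18.57% − 8.88%) / (1.75 − 0.54) = 9.69% / 1.21 = 8.0083%
R_f (intercept) = 8.88% − 0.54 × 8.0083% = 4.5555%
E(R_Arden) = R_f + β × MRP = 4.5555% + 2.18 × 8.0083% = 22.01%

22.01%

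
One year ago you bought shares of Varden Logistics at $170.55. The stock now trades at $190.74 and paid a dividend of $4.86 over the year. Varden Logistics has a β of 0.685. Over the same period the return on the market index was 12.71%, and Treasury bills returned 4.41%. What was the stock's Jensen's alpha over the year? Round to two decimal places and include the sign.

Realised HPR = (P1 + D1 − P0) / P0 = (190.74 + 4.86 − 170.55) / 170.55 = 25.05 / 170.55 = 14.6878%
MRP = 12.71% − 4.41% = 8.30%
CAPM required = R_f + β·MRP = 4.41% + 0.685 × 8.30% = 10.09550%
α = realised − required = 14.6878% − 10.09550% = +4.59%

+4.59%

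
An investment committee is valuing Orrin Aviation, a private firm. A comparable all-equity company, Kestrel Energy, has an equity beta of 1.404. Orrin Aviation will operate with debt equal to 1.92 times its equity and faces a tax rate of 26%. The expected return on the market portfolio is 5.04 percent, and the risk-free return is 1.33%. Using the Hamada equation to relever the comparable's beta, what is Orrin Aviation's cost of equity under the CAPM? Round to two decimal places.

13.94%

β_L = β_U × [1 + (1 − t)(D/E)] = 1.404 × [1 + (1 − 0.26) × 1.92]
    = 1.404 × [1 + 0.74 × 1.92] = 1.404 × 2.4208 = 3.3988
MRP = 5.04% − 1.33% = 3.71%
E(R) = R_f + β_L × MRP = 1.33% + 3.3988 × 3.71% = 13.94%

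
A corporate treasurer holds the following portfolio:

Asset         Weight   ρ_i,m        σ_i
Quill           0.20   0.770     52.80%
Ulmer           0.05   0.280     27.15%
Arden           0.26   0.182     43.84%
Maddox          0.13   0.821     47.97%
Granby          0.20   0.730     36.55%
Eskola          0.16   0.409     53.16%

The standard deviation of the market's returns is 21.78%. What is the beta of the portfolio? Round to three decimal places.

1.126

β_Quill = 0.770 × 52.80% / 21.78% = 1.8667
β_Ulmer = 0.280 × 27.15% / 21.78% = 0.3490
β_Arden = 0.182 × 43.84% / 21.78% = 0.3663
β_Maddox = 0.821 × 47.97% / 21.78% = 1.8082
β_Granby = 0.730 × 36.55% / 21.78% = 1.2250
β_Eskola = 0.409 × 53.16% / 21.78% = 0.9983
β_P = Σ w_i β_i = 0.20×1.8667 + 0.05×0.3490 + 0.26×0.3663 + 0.13×1.8082 + 0.20×1.2250 + 0.16×0.9983 = 1.1258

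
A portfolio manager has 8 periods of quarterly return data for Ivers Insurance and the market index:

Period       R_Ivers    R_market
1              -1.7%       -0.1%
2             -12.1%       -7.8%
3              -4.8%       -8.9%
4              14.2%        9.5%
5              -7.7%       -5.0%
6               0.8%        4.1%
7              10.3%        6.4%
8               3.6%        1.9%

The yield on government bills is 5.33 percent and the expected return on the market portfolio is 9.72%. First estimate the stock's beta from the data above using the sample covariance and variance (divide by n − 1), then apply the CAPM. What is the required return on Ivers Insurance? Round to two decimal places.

Mean R_i = (-1.7 − 12.1 − 4.8 + 14.2 − 7.7 + 0.8 + 10.3 + 3.6) / 8 = 0.3250%
Mean R_m = (-0.1 − 7.8 − 8.9 + 9.5 − 5.0 + 4.1 + 6.4 + 1.9) / 8 = 0.0125%
Σ(R_i − R̄_i)(R_m − R̄_m) = 386.6775  ⇒  Cov = 386.6775 / 7 = 55.2396
Σ(R_m − R̄_m)² = 316.6888  ⇒  Var(R_m) = 316.6888 / 7 = 45.2413
β = Cov / Var(R_m) = 55.2396 / 45.2413 = 1.2210
MRP = 9.72% − 5.33% = 4.39%
E(R) = R_f + β × MRP = 5.33% + 1.2210 × 4.39% = 10.69%

10.69%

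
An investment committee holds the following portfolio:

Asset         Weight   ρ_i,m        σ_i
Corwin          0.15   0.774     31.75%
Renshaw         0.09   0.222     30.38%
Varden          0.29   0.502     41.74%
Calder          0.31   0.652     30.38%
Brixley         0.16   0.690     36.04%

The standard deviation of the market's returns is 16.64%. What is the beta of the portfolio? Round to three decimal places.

1.231

β_Corwin = 0.774 × 31.75% / 16.64% = 1.4768
β_Renshaw = 0.222 × 30.38% / 16.64% = 0.4053
β_Varden = 0.502 × 41.74% / 16.64% = 1.2592
β_Calder = 0.652 × 30.38% / 16.64% = 1.1904
β_Brixley = 0.690 × 36.04% / 16.64% = 1.4944
β_P = Σ w_i β_i = 0.15×1.4768 + 0.09×0.4053 + 0.29×1.2592 + 0.31×1.1904 + 0.16×1.4944 = 1.2313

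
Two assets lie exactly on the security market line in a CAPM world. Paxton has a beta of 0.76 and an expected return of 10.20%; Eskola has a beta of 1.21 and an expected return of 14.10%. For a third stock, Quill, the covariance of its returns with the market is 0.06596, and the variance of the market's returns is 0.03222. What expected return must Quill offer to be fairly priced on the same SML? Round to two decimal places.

21.36%

MRP = (14.10% − 10.20%) / (1.21 − 0.76) = 8.6667%
R_f = 10.20% − 0.76 × 8.6667% = 3.6133%
β_Quill = Cov / Var(R_m) = 0.06596 / 0.03222 = 2.0472
E(R_Quill) = R_f + β × MRP = 3.6133% + 2.0472 × 8.6667% = 21.36%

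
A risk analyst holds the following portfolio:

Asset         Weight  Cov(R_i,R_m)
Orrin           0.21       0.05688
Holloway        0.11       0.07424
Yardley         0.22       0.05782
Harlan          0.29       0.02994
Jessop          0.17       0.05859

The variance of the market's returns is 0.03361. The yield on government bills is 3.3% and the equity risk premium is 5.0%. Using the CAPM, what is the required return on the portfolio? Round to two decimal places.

β_Orrin = 0.05688 / 0.03361 = 1.6924
β_Holloway = 0.07424 / 0.03361 = 2.2089
β_Yardley = 0.05782 / 0.03361 = 1.7203
β_Harlan = 0.02994 / 0.03361 = 0.8908
β_Jessop = 0.05859 / 0.03361 = 1.7432
β_P = Σ w_i β_i = 0.21×1.6924 + 0.11×2.2089 + 0.22×1.7203 + 0.29×0.8908 + 0.17×1.7432 = 1.5315
E(R_P) = R_f + β_P × MRP = 3.3% + 1.5315 × 5.0% = 10.96%

10.96%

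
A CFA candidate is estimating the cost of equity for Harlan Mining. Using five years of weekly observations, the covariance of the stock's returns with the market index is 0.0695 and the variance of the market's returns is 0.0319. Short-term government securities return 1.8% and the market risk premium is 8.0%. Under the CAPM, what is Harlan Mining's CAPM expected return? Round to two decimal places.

19.23%

β = Cov(R_i, R_m) / Var(R_m) = 0.0695 / 0.0319 = 2.1787
E(R) = R_f + β × MRP = 1.8% + 2.1787 × 8.0% = 19.23%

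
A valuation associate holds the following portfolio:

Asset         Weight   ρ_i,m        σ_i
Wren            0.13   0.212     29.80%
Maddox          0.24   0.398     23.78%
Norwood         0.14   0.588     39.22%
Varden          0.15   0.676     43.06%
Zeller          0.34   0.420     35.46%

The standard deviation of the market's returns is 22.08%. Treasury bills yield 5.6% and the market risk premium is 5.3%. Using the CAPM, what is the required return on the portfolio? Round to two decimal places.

β_Wren = 0.212 × 29.80% / 22.08% = 0.2861
β_Maddox = 0.398 × 23.78% / 22.08% = 0.4286
β_Norwood = 0.588 × 39.22% / 22.08% = 1.0444
β_Varden = 0.676 × 43.06% / 22.08% = 1.3183
β_Zeller = 0.420 × 35.46% / 22.08% = 0.6745
β_P = Σ w_i β_i = 0.13×0.2861 + 0.24×0.4286 + 0.14×1.0444 + 0.15×1.3183 + 0.34×0.6745 = 0.7133
E(R_P) = R_f + β_P × MRP = 5.6% + 0.7133 × 5.3% = 9.38%

9.38%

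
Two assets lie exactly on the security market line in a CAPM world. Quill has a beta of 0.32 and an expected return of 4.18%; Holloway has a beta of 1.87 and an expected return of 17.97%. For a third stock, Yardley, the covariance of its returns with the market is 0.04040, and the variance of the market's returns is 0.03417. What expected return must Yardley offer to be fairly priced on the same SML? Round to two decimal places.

MRP = (17.97% − 4.18%) / (1.87 − 0.32) = 8.8968%
R_f = 4.18% − 0.32 × 8.8968% = 1.3330%
β_Yardley = Cov / Var(R_m) = 0.04040 / 0.03417 = 1.1823
E(R_Yardley) = R_f + β × MRP = 1.3330% + 1.1823 × 8.8968% = 11.85%

11.85%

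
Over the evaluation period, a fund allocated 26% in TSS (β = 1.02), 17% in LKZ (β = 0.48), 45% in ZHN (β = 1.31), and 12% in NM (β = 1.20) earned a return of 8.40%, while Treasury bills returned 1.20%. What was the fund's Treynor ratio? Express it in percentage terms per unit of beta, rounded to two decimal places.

6.66%

β_P = 0.26×1.02 + 0.17×0.48 + 0.45×1.31 + 0.12×1.20 = 1.0803
Treynor = (R_P − R_f) / β_P = (8.40% − 1.20%) / 1.0803 = 7.20% / 1.0803 = 6.66%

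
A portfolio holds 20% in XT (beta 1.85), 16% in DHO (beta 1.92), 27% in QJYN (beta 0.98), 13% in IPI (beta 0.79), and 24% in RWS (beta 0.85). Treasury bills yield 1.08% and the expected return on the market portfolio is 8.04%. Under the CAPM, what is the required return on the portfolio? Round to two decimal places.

9.77%

β_P = Σ w_i β_i = 0.20×1.85 + 0.16×1.92 + 0.27×0.98 + 0.13×0.79 + 0.24×0.85 = 1.2485
MRP = 8.04% − 1.08% = 6.96%
E(R_P) = R_f + β_P × MRP = 1.08% + 1.2485 × 6.96% = 9.77%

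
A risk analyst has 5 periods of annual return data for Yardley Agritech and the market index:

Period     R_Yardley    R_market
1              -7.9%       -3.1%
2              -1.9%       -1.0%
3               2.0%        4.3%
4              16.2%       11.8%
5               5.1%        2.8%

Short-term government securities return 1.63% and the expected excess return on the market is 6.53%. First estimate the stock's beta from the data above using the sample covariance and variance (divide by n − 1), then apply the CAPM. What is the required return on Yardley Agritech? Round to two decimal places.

Mean R_i = (-7.9 − 1.9 + 2.0 + 16.2 + 5.1) / 5 = 2.7000%
Mean R_m = (-3.1 − 1.0 + 4.3 + 11.8 + 2.8) / 5 = 2.9600%
Σ(R_i − R̄_i)(R_m − R̄_m) = 200.4700  ⇒  Cov = 200.4700 / 4 = 50.1175
Σ(R_m − R̄_m)² = 132.3720  ⇒  Var(R_m) = 132.3720 / 4 = 33.0930
β = Cov / Var(R_m) = 50.1175 / 33.0930 = 1.5144
E(R) = R_f + β × MRP = 1.63% + 1.5144 × 6.53% = 11.52%

11.52%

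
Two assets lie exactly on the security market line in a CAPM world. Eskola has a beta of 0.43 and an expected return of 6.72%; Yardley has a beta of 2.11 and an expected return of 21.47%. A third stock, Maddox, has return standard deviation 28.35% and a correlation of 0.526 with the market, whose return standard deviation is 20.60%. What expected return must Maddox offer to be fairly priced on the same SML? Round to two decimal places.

9.30%

MRP = (21.47% − 6.72%) / (2.11 − 0.43) = 8.7798%
R_f = 6.72% − 0.43 × 8.7798% = 2.9447%
β_Maddox = ρ·σ_i/σ_m = 0.526 × 28.35 / 20.60 = 0.7239
E(R_Maddox) = R_f + β × MRP = 2.9447% + 0.7239 × 8.7798% = 9.30%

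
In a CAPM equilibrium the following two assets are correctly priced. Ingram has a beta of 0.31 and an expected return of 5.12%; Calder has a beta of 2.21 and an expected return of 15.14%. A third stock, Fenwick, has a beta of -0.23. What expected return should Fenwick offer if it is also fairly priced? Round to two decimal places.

2.27%

MRP (SML slope) = (15.14% − 5.12%) / (2.21 − 0.31) = 10.02% / 1.90 = 5.2737%
R_f (intercept) = 5.12% − 0.31 × 5.2737% = 3.4852%
E(R_Fenwick) = R_f + β × MRP = 3.4852% + -0.23 × 5.2737% = 2.27%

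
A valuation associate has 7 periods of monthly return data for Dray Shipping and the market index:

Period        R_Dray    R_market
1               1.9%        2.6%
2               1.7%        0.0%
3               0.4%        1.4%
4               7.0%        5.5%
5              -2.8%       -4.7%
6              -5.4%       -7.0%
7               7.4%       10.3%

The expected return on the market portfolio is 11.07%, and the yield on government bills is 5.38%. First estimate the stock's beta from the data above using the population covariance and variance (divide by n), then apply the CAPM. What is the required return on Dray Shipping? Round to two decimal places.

Mean R_i = (1.9 + 1.7 + 0.4 + 7.0 − 2.8 − 5.4 + 7.4) / 7 = 1.4571%
Mean R_m = (2.6 + 0.0 + 1.4 + 5.5 − 4.7 − 7.0 + 10.3) / 7 = 1.1571%
Σ(R_i − R̄_i)(R_m − R̄_m) = 159.3771  ⇒  Cov = 159.3771 / 7 = 22.7682
Σ(R_m − R̄_m)² = 206.7771  ⇒  Var(R_m) = 206.7771 / 7 = 29.5396
β = Cov / Var(R_m) = 22.7682 / 29.5396 = 0.7708
MRP = 11.07% − 5.38% = 5.69%
E(R) = R_f + β × MRP = 5.38% + 0.7708 × 5.69% = 9.77%

9.77%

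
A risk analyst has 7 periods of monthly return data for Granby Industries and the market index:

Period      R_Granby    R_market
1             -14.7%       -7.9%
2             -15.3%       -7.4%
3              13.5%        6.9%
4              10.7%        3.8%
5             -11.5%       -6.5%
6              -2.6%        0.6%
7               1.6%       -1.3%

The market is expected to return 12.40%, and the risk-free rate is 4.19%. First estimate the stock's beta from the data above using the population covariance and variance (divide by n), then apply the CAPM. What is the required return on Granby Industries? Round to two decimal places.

Mean R_i = (-14.7 − 15.3 + 13.5 + 10.7 − 11.5 − 2.6 + 1.6) / 7 = -2.6143%
Mean R_m = (-7.9 − 7.4 + 6.9 + 3.8 − 6.5 + 0.6 − 1.3) / 7 = -1.6857%
Σ(R_i − R̄_i)(R_m − R̄_m) = 403.4214  ⇒  Cov = 403.4214 / 7 = 57.6316
Σ(R_m − R̄_m)² = 203.6286  ⇒  Var(R_m) = 203.6286 / 7 = 29.0898
β = Cov / Var(R_m) = 57.6316 / 29.0898 = 1.9812
MRP = 12.40% − 4.19% = 8.21%
E(R) = R_f + β × MRP = 4.19% + 1.9812 × 8.21% = 20.46%

20.46%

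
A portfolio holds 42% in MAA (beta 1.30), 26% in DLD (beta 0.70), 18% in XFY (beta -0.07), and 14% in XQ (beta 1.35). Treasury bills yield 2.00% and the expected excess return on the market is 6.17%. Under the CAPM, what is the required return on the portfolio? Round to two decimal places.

7.58%

β_P = Σ w_i β_i = 0.42×1.30 + 0.26×0.70 + 0.18×-0.07 + 0.14×1.35 = 0.9044
E(R_P) = R_f + β_P × MRP = 2.00% + 0.9044 × 6.17% = 7.58%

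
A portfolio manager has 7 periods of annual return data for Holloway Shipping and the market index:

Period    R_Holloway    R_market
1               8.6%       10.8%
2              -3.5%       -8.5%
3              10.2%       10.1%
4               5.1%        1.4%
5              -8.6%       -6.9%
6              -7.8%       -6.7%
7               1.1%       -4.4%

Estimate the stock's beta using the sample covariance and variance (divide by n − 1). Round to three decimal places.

0.852

Mean R_i = (8.6 − 3.5 + 10.2 + 5.1 − 8.6 − 7.8 + 1.1) / 7 = 0.7286%
Mean R_m = (10.8 − 8.5 + 10.1 + 1.4 − 6.9 − 6.7 − 4.4) / 7 = -0.6000%
Σ(R_i − R̄_i)(R_m − R̄_m) = 342.6100  ⇒  Cov = 342.6100 / 6 = 57.1017
Σ(R_m − R̄_m)² = 402.2000  ⇒  Var(R_m) = 402.2000 / 6 = 67.0333
β = Cov / Var(R_m) = 57.1017 / 67.0333 = 0.8518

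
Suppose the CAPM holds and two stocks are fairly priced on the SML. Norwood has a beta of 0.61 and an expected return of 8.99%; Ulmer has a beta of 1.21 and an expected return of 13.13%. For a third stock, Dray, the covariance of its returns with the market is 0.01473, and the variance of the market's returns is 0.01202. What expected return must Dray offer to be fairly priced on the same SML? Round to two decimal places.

13.24%

MRP = (13.13% − 8.99%) / (1.21 − 0.61) = 6.9000%
R_f = 8.99% − 0.61 × 6.9000% = 4.7810%
β_Dray = Cov / Var(R_m) = 0.01473 / 0.01202 = 1.2255
E(R_Dray) = R_f + β × MRP = 4.7810% + 1.2255 × 6.9000% = 13.24%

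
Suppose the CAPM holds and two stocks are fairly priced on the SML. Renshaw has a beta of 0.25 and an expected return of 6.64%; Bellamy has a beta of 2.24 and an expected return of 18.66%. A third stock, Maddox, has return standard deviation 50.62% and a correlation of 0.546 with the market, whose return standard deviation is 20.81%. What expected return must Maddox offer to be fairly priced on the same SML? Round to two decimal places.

13.15%

MRP = (18.66% − 6.64%) / (2.24 − 0.25) = 6.0402%
R_f = 6.64% − 0.25 × 6.0402% = 5.1300%
β_Maddox = ρ·σ_i/σ_m = 0.546 × 50.62 / 20.81 = 1.3281
E(R_Maddox) = R_f + β × MRP = 5.1300% + 1.3281 × 6.0402% = 13.15%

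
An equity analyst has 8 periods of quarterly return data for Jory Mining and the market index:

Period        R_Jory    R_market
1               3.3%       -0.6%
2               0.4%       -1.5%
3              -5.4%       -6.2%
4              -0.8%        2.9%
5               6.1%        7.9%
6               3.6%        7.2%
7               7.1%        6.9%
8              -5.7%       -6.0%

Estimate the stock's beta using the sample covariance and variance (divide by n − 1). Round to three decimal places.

Mean R_i = (3.3 + 0.4 − 5.4 − 0.8 + 6.1 + 3.6 + 7.1 − 5.7) / 8 = 1.0750%
Mean R_m = (-0.6 − 1.5 − 6.2 + 2.9 + 7.9 + 7.2 + 6.9 − 6.0) / 8 = 1.3250%
Σ(R_i − R̄_i)(R_m − R̄_m) = 174.4850  ⇒  Cov = 174.4850 / 7 = 24.9264
Σ(R_m − R̄_m)² = 233.2750  ⇒  Var(R_m) = 233.2750 / 7 = 33.3250
β = Cov / Var(R_m) = 24.9264 / 33.3250 = 0.7480

0.748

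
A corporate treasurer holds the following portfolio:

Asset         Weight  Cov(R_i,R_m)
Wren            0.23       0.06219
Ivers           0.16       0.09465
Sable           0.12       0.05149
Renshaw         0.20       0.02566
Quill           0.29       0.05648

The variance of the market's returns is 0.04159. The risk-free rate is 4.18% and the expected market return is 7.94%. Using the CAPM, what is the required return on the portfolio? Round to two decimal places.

9.35%

β_Wren = 0.06219 / 0.04159 = 1.4953
β_Ivers = 0.09465 / 0.04159 = 2.2758
β_Sable = 0.05149 / 0.04159 = 1.2380
β_Renshaw = 0.02566 / 0.04159 = 0.6170
β_Quill = 0.05648 / 0.04159 = 1.3580
β_P = Σ w_i β_i = 0.23×1.4953 + 0.16×2.2758 + 0.12×1.2380 + 0.20×0.6170 + 0.29×1.3580 = 1.3738
MRP = 7.94% − 4.18% = 3.76%
E(R_P) = R_f + β_P × MRP = 4.18% + 1.3738 × 3.76% = 9.35%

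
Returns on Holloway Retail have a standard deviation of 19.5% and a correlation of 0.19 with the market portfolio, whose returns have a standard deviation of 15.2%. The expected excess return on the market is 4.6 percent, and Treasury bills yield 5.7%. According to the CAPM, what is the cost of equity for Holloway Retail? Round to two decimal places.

6.82%

β = ρ × σ_i / σ_m = 0.19 × 19.5% / 15.2% = 0.2438
E(R) = 5.7% + 0.2438 × 4.6% = 6.82%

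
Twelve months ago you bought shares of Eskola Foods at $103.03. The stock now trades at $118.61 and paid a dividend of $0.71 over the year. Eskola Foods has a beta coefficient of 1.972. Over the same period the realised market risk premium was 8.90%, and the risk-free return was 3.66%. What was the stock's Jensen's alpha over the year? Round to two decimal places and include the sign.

-5.40%

Realised HPR = (P1 + D1 − P0) / P0 = (118.61 + 0.71 − 103.03) / 103.03 = 16.29 / 103.03 = 15.8109%
CAPM required = R_f + β·MRP = 3.66% + 1.972 × 8.90% = 21.21080%
α = realised − required = 15.8109% − 21.21080% = -5.40%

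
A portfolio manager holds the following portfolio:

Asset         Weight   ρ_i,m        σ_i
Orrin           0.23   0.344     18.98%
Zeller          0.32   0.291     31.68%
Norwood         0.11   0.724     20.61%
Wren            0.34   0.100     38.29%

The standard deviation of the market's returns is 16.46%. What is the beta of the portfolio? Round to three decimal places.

0.449

β_Orrin = 0.344 × 18.98% / 16.46% = 0.3967
β_Zeller = 0.291 × 31.68% / 16.46% = 0.5601
β_Norwood = 0.724 × 20.61% / 16.46% = 0.9065
β_Wren = 0.100 × 38.29% / 16.46% = 0.2326
β_P = Σ w_i β_i = 0.23×0.3967 + 0.32×0.5601 + 0.11×0.9065 + 0.34×0.2326 = 0.4493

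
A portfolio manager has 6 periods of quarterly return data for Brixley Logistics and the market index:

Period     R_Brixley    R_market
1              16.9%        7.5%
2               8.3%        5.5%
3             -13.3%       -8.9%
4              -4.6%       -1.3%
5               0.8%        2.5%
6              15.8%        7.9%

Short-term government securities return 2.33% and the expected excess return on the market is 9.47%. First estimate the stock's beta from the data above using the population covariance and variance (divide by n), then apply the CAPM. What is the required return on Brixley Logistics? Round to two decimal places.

19.30%

Mean R_i = (16.9 + 8.3 − 13.3 − 4.6 + 0.8 + 15.8) / 6 = 3.9833%
Mean R_m = (7.5 + 5.5 − 8.9 − 1.3 + 2.5 + 7.9) / 6 = 2.2000%
Σ(R_i − R̄_i)(R_m − R̄_m) = 370.9900  ⇒  Cov = 370.9900 / 6 = 61.8317
Σ(R_m − R̄_m)² = 207.0200  ⇒  Var(R_m) = 207.0200 / 6 = 34.5033
β = Cov / Var(R_m) = 61.8317 / 34.5033 = 1.7921
E(R) = R_f + β × MRP = 2.33% + 1.7921 × 9.47% = 19.30%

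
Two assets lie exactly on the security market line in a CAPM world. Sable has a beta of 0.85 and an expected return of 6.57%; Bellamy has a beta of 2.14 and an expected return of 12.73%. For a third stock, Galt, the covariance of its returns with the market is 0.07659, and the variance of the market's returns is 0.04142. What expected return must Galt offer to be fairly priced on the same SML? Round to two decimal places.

MRP = (12.73% − 6.57%) / (2.14 − 0.85) = 4.7752%
R_f = 6.57% − 0.85 × 4.7752% = 2.5111%
β_Galt = Cov / Var(R_m) = 0.07659 / 0.04142 = 1.8491
E(R_Galt) = R_f + β × MRP = 2.5111% + 1.8491 × 4.7752% = 11.34%

11.34%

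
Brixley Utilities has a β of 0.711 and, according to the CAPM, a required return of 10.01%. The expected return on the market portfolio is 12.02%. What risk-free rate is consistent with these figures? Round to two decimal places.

E(R) = R_f + β(E(R_m) − R_f) = R_f(1 − β) + β·E(R_m)
10.01% = R_f × (1 − 0.711) + 0.711 × 12.02%
10.01% = R_f × 0.289 + 8.54622%
R_f = (10.01% − 8.54622%) / 0.289 = 5.06%

5.06%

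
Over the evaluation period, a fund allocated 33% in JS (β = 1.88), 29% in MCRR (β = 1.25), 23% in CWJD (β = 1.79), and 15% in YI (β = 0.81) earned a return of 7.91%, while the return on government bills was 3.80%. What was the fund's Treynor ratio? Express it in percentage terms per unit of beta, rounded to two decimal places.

2.71%

β_P = 0.33×1.88 + 0.29×1.25 + 0.23×1.79 + 0.15×0.81 = 1.5161
Treynor = (R_P − R_f) / β_P = (7.91% − 3.80%) / 1.5161 = 4.11% / 1.5161 = 2.71%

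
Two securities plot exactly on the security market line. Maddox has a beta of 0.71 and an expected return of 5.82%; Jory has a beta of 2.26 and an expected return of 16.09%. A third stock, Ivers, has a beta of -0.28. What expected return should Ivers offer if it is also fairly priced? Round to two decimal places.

-0.74%

MRP (SML slope) = (16.09% − 5.82%) / (2.26 − 0.71) = 10.27% / 1.55 = 6.6258%
R_f (intercept) = 5.82% − 0.71 × 6.6258% = 1.1157%
E(R_Ivers) = R_f + β × MRP = 1.1157% + -0.28 × 6.6258% = -0.74%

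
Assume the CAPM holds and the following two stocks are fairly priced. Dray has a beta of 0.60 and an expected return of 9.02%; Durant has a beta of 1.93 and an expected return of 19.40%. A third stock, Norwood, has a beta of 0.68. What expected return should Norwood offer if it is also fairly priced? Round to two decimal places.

MRP (SML slope) = (19.40% − 9.02%) / (1.93 − 0.60) = 10.38% / 1.33 = 7.8045%
R_f (intercept) = 9.02% − 0.60 × 7.8045% = 4.3373%
E(R_Norwood) = R_f + β × MRP = 4.3373% + 0.68 × 7.8045% = 9.64%

9.64%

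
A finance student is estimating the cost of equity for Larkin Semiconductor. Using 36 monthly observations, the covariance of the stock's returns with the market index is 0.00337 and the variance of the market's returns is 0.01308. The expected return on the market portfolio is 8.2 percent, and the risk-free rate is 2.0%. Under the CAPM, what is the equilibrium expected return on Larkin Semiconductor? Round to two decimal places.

β = Cov(R_i, R_m) / Var(R_m) = 0.00337 / 0.01308 = 0.2576
MRP = 8.2% − 2.0% = 6.20%
E(R) = R_f + β × MRP = 2.0% + 0.2576 × 6.2% = 3.60%

3.60%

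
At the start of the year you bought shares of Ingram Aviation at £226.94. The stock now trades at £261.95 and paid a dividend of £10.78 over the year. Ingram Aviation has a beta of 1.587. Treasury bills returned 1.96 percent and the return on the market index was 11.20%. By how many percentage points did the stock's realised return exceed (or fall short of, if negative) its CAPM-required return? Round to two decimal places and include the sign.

+3.55%

Realised HPR = (P1 + D1 − P0) / P0 = (261.95 + 10.78 − 226.94) / 226.94 = 45.79 / 226.94 = 20.1771%
MRP = 11.20% − 1.96% = 9.24%
CAPM required = R_f + β·MRP = 1.96% + 1.587 × 9.24% = 16.62388%
α = realised − required = 20.1771% − 16.62388% = +3.55%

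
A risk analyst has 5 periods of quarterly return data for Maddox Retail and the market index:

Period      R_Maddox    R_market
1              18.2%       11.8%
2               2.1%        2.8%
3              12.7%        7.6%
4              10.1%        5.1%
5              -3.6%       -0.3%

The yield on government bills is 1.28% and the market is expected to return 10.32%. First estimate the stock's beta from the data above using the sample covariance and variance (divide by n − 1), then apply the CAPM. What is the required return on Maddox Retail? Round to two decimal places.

Mean R_i = (18.2 + 2.1 + 12.7 + 10.1 − 3.6) / 5 = 7.9000%
Mean R_m = (11.8 + 2.8 + 7.6 + 5.1 − 0.3) / 5 = 5.4000%
Σ(R_i − R̄_i)(R_m − R̄_m) = 156.4500  ⇒  Cov = 156.4500 / 4 = 39.1125
Σ(R_m − R̄_m)² = 85.1400  ⇒  Var(R_m) = 85.1400 / 4 = 21.2850
β = Cov / Var(R_m) = 39.1125 / 21.2850 = 1.8376
MRP = 10.32% − 1.28% = 9.04%
E(R) = R_f + β × MRP = 1.28% + 1.8376 × 9.04% = 17.89%

17.89%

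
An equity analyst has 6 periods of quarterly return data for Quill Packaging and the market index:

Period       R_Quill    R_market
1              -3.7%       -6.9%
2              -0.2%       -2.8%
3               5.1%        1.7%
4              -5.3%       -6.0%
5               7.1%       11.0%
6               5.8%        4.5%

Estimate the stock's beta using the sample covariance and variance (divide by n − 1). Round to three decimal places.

Mean R_i = (-3.7 − 0.2 + 5.1 − 5.3 + 7.1 + 5.8) / 6 = 1.4667%
Mean R_m = (-6.9 − 2.8 + 1.7 − 6.0 + 11.0 + 4.5) / 6 = 0.2500%
Σ(R_i − R̄_i)(R_m − R̄_m) = 168.5600  ⇒  Cov = 168.5600 / 5 = 33.7120
Σ(R_m − R̄_m)² = 235.2150  ⇒  Var(R_m) = 235.2150 / 5 = 47.0430
β = Cov / Var(R_m) = 33.7120 / 47.0430 = 0.7166

0.717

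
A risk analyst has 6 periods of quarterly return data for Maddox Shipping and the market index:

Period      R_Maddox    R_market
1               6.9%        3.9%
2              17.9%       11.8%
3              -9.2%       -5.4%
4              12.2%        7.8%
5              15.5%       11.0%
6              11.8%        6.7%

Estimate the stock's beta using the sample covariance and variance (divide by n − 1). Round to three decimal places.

1.544

Mean R_i = (6.9 + 17.9 − 9.2 + 12.2 + 15.5 + 11.8) / 6 = 9.1833%
Mean R_m = (3.9 + 11.8 − 5.4 + 7.8 + 11.0 + 6.7) / 6 = 5.9667%
Σ(R_i − R̄_i)(R_m − R̄_m) = 303.7667  ⇒  Cov = 303.7667 / 5 = 60.7533
Σ(R_m − R̄_m)² = 196.7333  ⇒  Var(R_m) = 196.7333 / 5 = 39.3467
β = Cov / Var(R_m) = 60.7533 / 39.3467 = 1.5441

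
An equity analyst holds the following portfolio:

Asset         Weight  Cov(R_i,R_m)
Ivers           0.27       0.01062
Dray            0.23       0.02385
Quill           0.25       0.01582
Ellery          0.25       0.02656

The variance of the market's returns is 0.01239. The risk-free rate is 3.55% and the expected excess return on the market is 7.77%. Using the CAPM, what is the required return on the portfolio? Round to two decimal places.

15.43%

β_Ivers = 0.01062 / 0.01239 = 0.8571
β_Dray = 0.02385 / 0.01239 = 1.9249
β_Quill = 0.01582 / 0.01239 = 1.2768
β_Ellery = 0.02656 / 0.01239 = 2.1437
β_P = Σ w_i β_i = 0.27×0.8571 + 0.23×1.9249 + 0.25×1.2768 + 0.25×2.1437 = 1.5293
E(R_P) = R_f + β_P × MRP = 3.55% + 1.5293 × 7.77% = 15.43%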